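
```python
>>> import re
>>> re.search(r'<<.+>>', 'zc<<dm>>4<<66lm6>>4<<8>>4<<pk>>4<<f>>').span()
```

(2, 37)

The match spans [2:37] → '<<dm>>4<<66lm6>>4<<8>>4<<pk>>4<<f>>'.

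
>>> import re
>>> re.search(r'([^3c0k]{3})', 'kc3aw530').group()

'aw5'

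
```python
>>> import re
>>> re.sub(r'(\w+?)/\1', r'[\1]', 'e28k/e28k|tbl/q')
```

A backreference is literal: `\1` must see the identical characters the first group matched.
`\1` in the replacement pulls in group 1's text for each match.

'[e28k]|tbl/q'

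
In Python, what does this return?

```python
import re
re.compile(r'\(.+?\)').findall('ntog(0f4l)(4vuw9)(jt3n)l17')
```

['(0f4l)', '(4vuw9)', '(jt3n)']

Matches: at [4:10] → '(0f4l)'; at [10:17] → '(4vuw9)'; at [17:23] → '(jt3n)'.
No capturing groups, so `findall` returns the 3 full match strings.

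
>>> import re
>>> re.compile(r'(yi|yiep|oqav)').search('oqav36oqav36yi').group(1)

'oqav'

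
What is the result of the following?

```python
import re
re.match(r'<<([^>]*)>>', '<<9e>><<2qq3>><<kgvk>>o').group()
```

'<<9e>>'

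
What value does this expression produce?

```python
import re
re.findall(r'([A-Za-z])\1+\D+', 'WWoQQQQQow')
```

`\1` has to match the exact text group 1 already captured.
Because there's exactly one group, `findall` drops the full match and keeps group 1 from the one hit.

['W']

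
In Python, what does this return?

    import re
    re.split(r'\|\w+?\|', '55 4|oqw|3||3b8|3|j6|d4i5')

Splitting on the pattern gives 4 pieces.

['55 4', '3|', '3', 'd4i5']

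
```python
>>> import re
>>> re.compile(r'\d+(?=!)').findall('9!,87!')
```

['9', '87']

The lookaround is zero-width — it requires the adjacent text to match without consuming it, so the asserted text isn't part of the match.
Since nothing is captured, `findall` lists the 2 matched substrings directly.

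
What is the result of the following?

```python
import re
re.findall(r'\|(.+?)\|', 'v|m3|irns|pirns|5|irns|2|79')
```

['m3', 'pirns', 'irns']

A `+?`/`*?`/`{m,n}?` starts at its minimum and grows only as far as needed for what follows to match.
Scanning left to right: at [1:5] match '|m3|', group 1 = 'm3'; at [9:16] match '|pirns|', group 1 = 'pirns'; at [17:23] match '|irns|', group 1 = 'irns'.
With a single group, `findall` returns only what that group captured — 3 items.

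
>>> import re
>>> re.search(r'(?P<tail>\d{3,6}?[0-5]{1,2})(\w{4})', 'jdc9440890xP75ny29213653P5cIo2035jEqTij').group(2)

'890x'

The match spans [3:11] → '9440890x'.
Captured: group 1 = '9440', group 2 = '890x'.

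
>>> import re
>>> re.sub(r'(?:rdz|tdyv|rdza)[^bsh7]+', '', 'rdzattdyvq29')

''

Matches: at [0:12] → 'rdzattdyvq29'.
Every occurrence is swapped for ''.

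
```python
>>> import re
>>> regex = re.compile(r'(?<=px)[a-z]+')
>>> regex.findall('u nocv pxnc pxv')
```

Because the assertion is zero-width, the text it checks is not consumed and won't appear in the result.
Walking the string: at [9:11] → 'nc'; at [14:15] → 'v'.
`findall` yields the raw match text (2 of them) because the pattern has no groups.

['nc', 'v']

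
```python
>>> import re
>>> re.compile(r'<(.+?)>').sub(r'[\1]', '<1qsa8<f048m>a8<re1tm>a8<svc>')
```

'[1qsa8<f048m]a8[re1tm]a8[svc]'

With the lazy modifier that quantifier settles for the fewest repetitions that let the rest of the pattern succeed (the atoms after it are unaffected and can still be greedy).
Matches: at [0:13] → '<1qsa8<f048m>'; at [15:22] → '<re1tm>'; at [24:29] → '<svc>'.
Each match is replaced using the text its own group 1 captured.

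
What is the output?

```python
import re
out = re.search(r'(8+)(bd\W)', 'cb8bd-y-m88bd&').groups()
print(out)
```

This matches one or more of a literal '8' (captured); then the literal 'bd', then a non-word character (captured).
Unlike `match`, `search` isn't anchored — it looks for the pattern anywhere in the string.
The match spans [2:6] → '8bd-'.
Captured: group 1 = '8', group 2 = 'bd-'.

('8', 'bd-')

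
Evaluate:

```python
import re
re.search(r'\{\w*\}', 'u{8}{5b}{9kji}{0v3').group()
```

The match spans [1:4] → '{8}'.

'{8}'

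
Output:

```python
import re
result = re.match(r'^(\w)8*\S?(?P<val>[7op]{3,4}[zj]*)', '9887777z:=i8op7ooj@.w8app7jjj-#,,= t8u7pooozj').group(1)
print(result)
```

9

The pattern matches anchored at the start of the string; then a word character (captured); then zero or more of the literal '8', then optionally a non-whitespace character; then 3 to 4 of one of [7op], then zero or more of one of [zj] (captured as 'val').
`re.match` won't scan ahead — the pattern has to work from the very first character.
The match spans [0:8] → '9887777z'.
Captured: group 1 = '9', group 2 = '777z'.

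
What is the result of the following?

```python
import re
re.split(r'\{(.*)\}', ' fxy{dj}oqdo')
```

Matches to split on: at [4:8] → '{dj}'.
Because the pattern has a capturing group, `split` also inserts each captured text between the pieces.

[' fxy', 'dj', 'oqdo']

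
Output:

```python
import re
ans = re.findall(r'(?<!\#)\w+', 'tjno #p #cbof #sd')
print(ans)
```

['tjno', 'bof', 'd']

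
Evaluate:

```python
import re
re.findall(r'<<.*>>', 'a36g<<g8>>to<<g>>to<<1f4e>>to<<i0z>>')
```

['<<g8>>to<<g>>to<<1f4e>>to<<i0z>>']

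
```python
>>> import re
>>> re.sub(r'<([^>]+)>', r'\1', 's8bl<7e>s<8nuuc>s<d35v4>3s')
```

Matches: at [4:8] → '<7e>'; at [9:16] → '<8nuuc>'; at [17:24] → '<d35v4>'.
Each match is replaced using the text its own group 1 captured.

's8bl7es8nuucsd35v43s'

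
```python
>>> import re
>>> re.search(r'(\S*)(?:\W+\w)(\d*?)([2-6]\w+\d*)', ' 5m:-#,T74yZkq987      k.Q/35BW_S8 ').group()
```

'5m:-#,T74yZkq987'

The pattern matches zero or more of a non-whitespace character (captured); then one or more of a non-word character, then a word character (non-capturing group); then zero or more of a digit (lazy) (captured); then a character in [2-6], then one or more of a word character, then zero or more of a digit (captured).
Unlike `match`, `search` isn't anchored — it looks for the pattern anywhere in the string.
The match spans [1:17] → '5m:-#,T74yZkq987'.
Captured: group 1 = '5m:-#', group 2 = '7', group 3 = '4yZkq987'.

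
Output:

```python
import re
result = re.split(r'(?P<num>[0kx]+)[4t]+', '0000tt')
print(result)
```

Pattern: one or more of one of [0kx] (captured as 'num'); then one or more of one of [4t].
Matches to split on: at [0:6] → '0000tt'.
`re.split` interleaves the captured-group text with the surrounding fragments.

['', '0000', '']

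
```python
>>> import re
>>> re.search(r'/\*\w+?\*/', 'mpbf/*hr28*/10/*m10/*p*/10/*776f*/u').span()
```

(4, 12)

`re.search` scans for the first position where the pattern succeeds.
The match spans [4:12] → '/*hr28*/'.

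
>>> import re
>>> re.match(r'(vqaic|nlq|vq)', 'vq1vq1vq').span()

(0, 2)

`re.match` won't scan ahead — the pattern has to work from the very first character.
The match spans [0:2] → 'vq'.
Captured: group 1 = 'vq'.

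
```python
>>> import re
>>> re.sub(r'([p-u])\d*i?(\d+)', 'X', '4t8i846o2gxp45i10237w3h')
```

Pattern: a character in [p-u] (captured); then zero or more of a digit, then optionally the literal 'i'; then one or more of a digit (captured).
`sub` substitutes 'X' at each match site.

'4Xo2gxXw3h'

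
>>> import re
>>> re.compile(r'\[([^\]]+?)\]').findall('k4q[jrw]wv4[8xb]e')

['jrw', '8xb']

Scanning left to right: at [3:8] match '[jrw]', group 1 = 'jrw'; at [11:16] match '[8xb]', group 1 = '8xb'.
`findall` collects group 1 from each match (2 total).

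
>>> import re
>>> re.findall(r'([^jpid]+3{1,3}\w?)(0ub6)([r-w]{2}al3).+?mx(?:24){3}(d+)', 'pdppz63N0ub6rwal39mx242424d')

This matches one or more of any character except [jpid], then 1 to 3 of the literal '3', then optionally a word character (captured); then the literal '0u', then the literal 'b6' (captured); then exactly 2 of a character in [r-w], then the literal 'al3' (captured); then one or more of any character (lazy), then the literal 'mx', then the literal '24' repeated 3 times; then one or more of a literal 'd' (captured).
Matches: at [4:27] match 'z63N0ub6rwal39mx242424d', groups = ('z63N', '0ub6', 'rwal3', 'd').
With 4 capturing groups, `findall` returns a 4-tuple per match.

[('z63N', '0ub6', 'rwal3', 'd')]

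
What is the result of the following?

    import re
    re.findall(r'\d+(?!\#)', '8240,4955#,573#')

The negative lookahead/lookbehind blocks any match where the forbidden context is present.
Scanning left to right: at [0:4] → '8240'; at [5:8] → '495'; at [11:13] → '57'.
No capturing groups, so `findall` returns the 3 full match strings.

['8240', '495', '57']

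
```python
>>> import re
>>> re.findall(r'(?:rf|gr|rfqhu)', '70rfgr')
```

`findall` yields the raw match text (2 of them) because the pattern has no groups.

['rf', 'gr']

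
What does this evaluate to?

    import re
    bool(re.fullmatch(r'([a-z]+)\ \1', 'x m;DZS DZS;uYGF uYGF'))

`fullmatch` succeeds only if the pattern covers the string from start to end.
Here the string isn't matched end-to-end, so the call returns None, and `bool(None)` is False.

False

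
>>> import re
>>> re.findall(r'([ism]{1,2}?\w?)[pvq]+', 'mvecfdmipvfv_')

['m', 'mi']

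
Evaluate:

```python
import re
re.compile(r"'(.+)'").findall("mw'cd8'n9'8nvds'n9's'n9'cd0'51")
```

["cd8'n9'8nvds'n9's'n9'cd0"]

Scanning left to right: at [2:28] match "'cd8'n9'8nvds'n9's'n9'cd0'", group 1 = "cd8'n9'8nvds'n9's'n9'cd0".
With a single group, `findall` returns only what that group captured — 1 item.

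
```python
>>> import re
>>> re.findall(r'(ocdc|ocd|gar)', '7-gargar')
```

Scanning left to right: at [2:5] match 'gar', group 1 = 'gar'; at [5:8] match 'gar', group 1 = 'gar'.
One capturing group, so `findall` returns just the captured substring from each match — 2 in all.

['gar', 'gar']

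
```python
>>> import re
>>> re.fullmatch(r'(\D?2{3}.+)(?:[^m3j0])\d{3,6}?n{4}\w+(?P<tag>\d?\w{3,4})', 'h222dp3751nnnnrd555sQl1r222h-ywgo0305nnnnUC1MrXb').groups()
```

Pattern: optionally a non-digit, then exactly 3 of the literal '2', then one or more of any character (captured); then any character except [m3j0] (non-capturing group); then 3 to 6 of a digit (lazy), then exactly 4 of a literal 'n', then one or more of a word character; then optionally a digit, then 3 to 4 of a word character (captured as 'tag').
`fullmatch` succeeds only if the pattern covers the string from start to end.
The match spans [0:48] → 'h222dp3751nnnnrd555sQl1r222h-ywgo0305nnnnUC1MrXb'.
Captured: group 1 = 'h222dp3751nnnnrd555sQl1r222h-ywg', group 2 = 'rXb'.

('h222dp3751nnnnrd555sQl1r222h-ywg', 'rXb')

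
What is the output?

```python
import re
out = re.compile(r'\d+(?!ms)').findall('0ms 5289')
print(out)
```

['5289']

A negative assertion filters positions out without eating any characters.
Matches: at [4:8] → '5289'.
Since nothing is captured, `findall` lists the 1 matched substring directly.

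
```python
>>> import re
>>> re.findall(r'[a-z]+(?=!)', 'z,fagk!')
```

Lookahead/lookbehind check context without consuming it, so the matched span excludes the asserted characters.
No capturing groups, so `findall` returns the 1 full match string.

['fagk']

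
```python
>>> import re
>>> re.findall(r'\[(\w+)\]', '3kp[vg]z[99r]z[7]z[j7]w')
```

Matches: at [3:7] match '[vg]', group 1 = 'vg'; at [8:13] match '[99r]', group 1 = '99r'; at [14:17] match '[7]', group 1 = '7'; at [18:22] match '[j7]', group 1 = 'j7'.
Because there's exactly one group, `findall` drops the full match and keeps group 1 from each hit.

['vg', '99r', '7', 'j7']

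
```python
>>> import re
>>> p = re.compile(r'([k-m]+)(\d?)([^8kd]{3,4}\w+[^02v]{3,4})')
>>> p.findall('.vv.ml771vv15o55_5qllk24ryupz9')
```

[('ml', '7', '71vv15o55_5qllk24ryupz9')]

`findall` packs the 3 group values into a tuple for every match.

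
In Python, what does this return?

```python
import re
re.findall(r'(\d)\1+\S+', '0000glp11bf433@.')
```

A backreference is literal: `\1` must see the identical characters the first group matched.
Matches: at [0:16] match '0000glp11bf433@.', group 1 = '0'.
`findall` collects group 1 from the one match (1 total).

['0']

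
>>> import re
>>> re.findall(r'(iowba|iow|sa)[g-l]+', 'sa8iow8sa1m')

With a single group, `findall` returns only what that group captured — 0 items.
Nothing in the string satisfies the pattern, so the list is empty.

[]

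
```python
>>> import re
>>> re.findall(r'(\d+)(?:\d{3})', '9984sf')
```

['9']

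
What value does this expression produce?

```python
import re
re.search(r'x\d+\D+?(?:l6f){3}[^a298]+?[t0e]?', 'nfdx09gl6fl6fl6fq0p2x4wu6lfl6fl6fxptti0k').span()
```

This matches a literal 'x'; then one or more of a digit; then one or more of a non-digit (lazy); then the literal 'l6f' repeated 3 times, then one or more of any character except [a298] (lazy), then optionally one of [t0e].
Lazy quantifiers expand one character at a time until the remainder of the pattern can match.
Unlike `match`, `search` isn't anchored — it looks for the pattern anywhere in the string.
The match spans [3:18] → 'x09gl6fl6fl6fq0'.

(3, 18)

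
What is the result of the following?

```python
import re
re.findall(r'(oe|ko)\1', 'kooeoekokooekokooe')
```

`\1` has to match the exact text group 1 already captured.
With a single group, `findall` returns only what that group captured — 3 items.

['oe', 'ko', 'ko']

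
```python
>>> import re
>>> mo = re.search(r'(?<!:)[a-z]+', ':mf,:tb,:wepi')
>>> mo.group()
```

'f'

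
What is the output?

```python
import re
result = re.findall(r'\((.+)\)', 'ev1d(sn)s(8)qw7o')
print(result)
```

Matches: at [4:12] match '(sn)s(8)', group 1 = 'sn)s(8'.
`findall` collects group 1 from the one match (1 total).

['sn)s(8']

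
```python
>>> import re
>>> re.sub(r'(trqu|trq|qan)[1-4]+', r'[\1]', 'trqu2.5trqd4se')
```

'[trqu].5trqd4se'

`\1` in the replacement pulls in group 1's text for each match.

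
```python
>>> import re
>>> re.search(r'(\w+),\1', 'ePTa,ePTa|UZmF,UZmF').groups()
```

`\1` is not a pattern — it's the concrete string captured by group 1, re-applied verbatim.
`search` walks the string left to right and returns the first match it finds.
The match spans [0:9] → 'ePTa,ePTa'.
Captured: group 1 = 'ePTa'.

('ePTa',)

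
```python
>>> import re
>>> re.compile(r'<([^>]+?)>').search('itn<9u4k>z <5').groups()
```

('9u4k',)

The match spans [3:9] → '<9u4k>'.
Captured: group 1 = '9u4k'.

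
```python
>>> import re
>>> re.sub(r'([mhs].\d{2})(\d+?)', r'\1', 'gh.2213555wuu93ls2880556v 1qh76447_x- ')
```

Pattern: one of [mhs], then any character, then exactly 2 of a digit (captured); then one or more of a digit (lazy) (captured).
Matches: at [1:6] → 'h.221'; at [16:21] → 's2880'; at [28:33] → 'h7644'.
`\1` in the replacement pulls in group 1's text for each match.

'gh.223555wuu93ls288556v 1qh7647_x- '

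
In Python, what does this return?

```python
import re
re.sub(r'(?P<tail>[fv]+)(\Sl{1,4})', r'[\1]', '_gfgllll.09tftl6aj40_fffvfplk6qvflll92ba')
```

'_g[f].09t[f]6aj40_[fffvf]k6q[vf]92ba'

Pattern: one or more of one of [fv] (captured as 'tail'); then a non-whitespace character, then 1 to 4 of a literal 'l' (captured).
`\1` in the replacement pulls in group 1's text for each match.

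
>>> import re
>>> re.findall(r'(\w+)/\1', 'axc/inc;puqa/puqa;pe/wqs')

['puqa']

A backreference is literal: `\1` must see the identical characters the first group matched.
`findall` collects group 1 from the one match (1 total).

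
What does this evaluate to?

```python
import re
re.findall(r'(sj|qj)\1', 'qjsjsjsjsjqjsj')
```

The backreference `\1` re-matches whatever the first group consumed, character for character.
Matches: at [2:6] match 'sjsj', group 1 = 'sj'; at [6:10] match 'sjsj', group 1 = 'sj'.
With a single group, `findall` returns only what that group captured — 2 items.

['sj', 'sj']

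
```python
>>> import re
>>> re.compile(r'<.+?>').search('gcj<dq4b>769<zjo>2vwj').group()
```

`re.search` tries every starting position until one works.
The match spans [3:9] → '<dq4b>'.

'<dq4b>'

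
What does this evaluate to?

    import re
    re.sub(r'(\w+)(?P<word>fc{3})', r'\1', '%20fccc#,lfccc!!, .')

Each match is replaced using the text its own group 1 captured.

'%20#,l!!, .'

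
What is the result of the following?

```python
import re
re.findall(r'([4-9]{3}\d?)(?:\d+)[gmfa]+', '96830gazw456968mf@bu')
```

This matches exactly 3 of a character in [4-9], then optionally a digit (captured); then one or more of a digit (non-capturing group); then one or more of one of [gmfa].
`findall` collects group 1 from each match (2 total).

['9683', '4569']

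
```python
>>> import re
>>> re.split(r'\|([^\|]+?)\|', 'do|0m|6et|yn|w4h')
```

Matches to split on: at [2:6] → '|0m|'; at [9:13] → '|yn|'.
Because the pattern has a capturing group, `split` also inserts each captured text between the pieces.

['do', '0m', '6et', 'yn', 'w4h']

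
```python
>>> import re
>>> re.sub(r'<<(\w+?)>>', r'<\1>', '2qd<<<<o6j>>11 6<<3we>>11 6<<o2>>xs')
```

'2qd<<<o6j>11 6<3we>11 6<o2>xs'

Matches: at [5:12] → '<<o6j>>'; at [16:23] → '<<3we>>'; at [27:33] → '<<o2>>'.
`\1` in the replacement pulls in group 1's text for each match.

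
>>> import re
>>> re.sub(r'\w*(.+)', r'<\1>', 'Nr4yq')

'<q>'

Pattern: zero or more of a word character; then one or more of any character (captured).
Each match is replaced using the text its own group 1 captured.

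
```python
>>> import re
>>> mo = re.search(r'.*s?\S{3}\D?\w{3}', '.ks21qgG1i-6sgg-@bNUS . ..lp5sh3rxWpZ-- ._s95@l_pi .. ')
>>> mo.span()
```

(0, 50)

The pattern matches zero or more of any character, then optionally the literal 's'; then exactly 3 of a non-whitespace character, then optionally a non-digit, then exactly 3 of a word character.
Unlike `match`, `search` isn't anchored — it looks for the pattern anywhere in the string.
The match spans [0:50] → '.ks21qgG1i-6sgg-@bNUS . ..lp5sh3rxWpZ-- ._s95@l_pi'.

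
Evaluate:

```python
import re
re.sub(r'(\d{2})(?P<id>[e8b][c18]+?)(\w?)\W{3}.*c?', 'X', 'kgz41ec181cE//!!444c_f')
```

'kgzX'

The pattern matches exactly 2 of a digit (captured); then one of [e8b], then one or more of one of [c18] (lazy) (captured as 'id'); then optionally a word character (captured); then exactly 3 of a non-word character, then zero or more of any character, then optionally the literal 'c'.
Matches: at [3:22] → '41ec181cE//!!444c_f'.
Every occurrence is swapped for 'X'.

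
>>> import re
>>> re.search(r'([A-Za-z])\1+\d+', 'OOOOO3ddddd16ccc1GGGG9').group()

The backreference `\1` re-matches whatever the first group consumed, character for character.
`re.search` scans for the first position where the pattern succeeds.
The match spans [0:6] → 'OOOOO3'.
Captured: group 1 = 'O'.

'OOOOO3'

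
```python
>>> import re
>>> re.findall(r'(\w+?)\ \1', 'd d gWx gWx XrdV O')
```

`\1` is not a pattern — it's the concrete string captured by group 1, re-applied verbatim.
Scanning left to right: at [0:3] match 'd d', group 1 = 'd'; at [4:11] match 'gWx gWx', group 1 = 'gWx'.
With a single group, `findall` returns only what that group captured — 2 items.

['d', 'gWx']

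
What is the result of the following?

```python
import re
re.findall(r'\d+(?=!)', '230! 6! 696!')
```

['230', '6', '696']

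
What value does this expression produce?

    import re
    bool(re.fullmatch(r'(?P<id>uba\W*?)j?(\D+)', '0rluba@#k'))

False

This matches the literal 'uba', then zero or more of a non-word character (lazy) (captured as 'id'); then optionally a literal 'j'; then one or more of a non-digit (captured).
`re.fullmatch` requires the pattern to consume the entire string.
Here there's no way to consume every character, so the call returns None, and `bool(None)` is False.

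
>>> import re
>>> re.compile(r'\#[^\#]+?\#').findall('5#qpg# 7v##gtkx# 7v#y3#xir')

['#qpg#', '#gtkx#', '#y3#']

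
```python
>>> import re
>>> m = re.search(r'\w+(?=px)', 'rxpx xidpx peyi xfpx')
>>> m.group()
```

'rx'

The positive lookaround only admits positions where the adjacent text matches; those characters stay outside the span.
The match spans [0:2] → 'rx'.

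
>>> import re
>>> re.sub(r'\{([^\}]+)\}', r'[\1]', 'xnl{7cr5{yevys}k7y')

Matches: at [3:15] → '{7cr5{yevys}'.
The replacement refers to a captured group, so each match is rewritten using its own captured text.

'xnl[7cr5{yevys]k7y'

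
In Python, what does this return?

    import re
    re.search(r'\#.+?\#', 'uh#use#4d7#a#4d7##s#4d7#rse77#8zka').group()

'#use#'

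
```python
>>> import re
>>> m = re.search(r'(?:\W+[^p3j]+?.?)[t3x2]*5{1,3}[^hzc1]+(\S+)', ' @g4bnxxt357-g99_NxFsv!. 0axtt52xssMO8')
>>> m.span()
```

Pattern: one or more of a non-word character, then one or more of any character except [p3j] (lazy), then optionally any character (non-capturing group); then zero or more of one of [t3x2], then 1 to 3 of a literal '5', then one or more of any character except [hzc1]; then one or more of a non-whitespace character (captured).
`re.search` scans for the first position where the pattern succeeds.
The match spans [0:38] → ' @g4bnxxt357-g99_NxFsv!. 0axtt52xssMO8'.
Captured: group 1 = '8'.

(0, 38)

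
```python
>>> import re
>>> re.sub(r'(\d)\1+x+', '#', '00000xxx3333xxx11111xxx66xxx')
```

'####'

After group 1 captures some text, `\1` only succeeds where that same text appears again.
`sub` substitutes '#' at each match site.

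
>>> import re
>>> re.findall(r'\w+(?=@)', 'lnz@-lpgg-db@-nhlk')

Lookahead/lookbehind check context without consuming it, so the matched span excludes the asserted characters.
With no groups in the pattern, `findall` gives back each whole match — 2 here.

['lnz', 'db']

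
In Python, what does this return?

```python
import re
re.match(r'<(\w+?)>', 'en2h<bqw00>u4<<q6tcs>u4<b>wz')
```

None

`match` is anchored at position 0; if the pattern doesn't fit there, it returns None.
Here the string doesn't start with a match, so the call returns None.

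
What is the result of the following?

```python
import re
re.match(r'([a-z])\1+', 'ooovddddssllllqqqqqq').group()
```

`\1` is not a pattern — it's the concrete string captured by group 1, re-applied verbatim.
`match` is anchored at position 0; if the pattern doesn't fit there, it returns None.
The match spans [0:3] → 'ooo'.
Captured: group 1 = 'o'.

'ooo'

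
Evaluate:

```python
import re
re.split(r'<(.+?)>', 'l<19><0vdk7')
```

Because the pattern has a capturing group, `split` also inserts each captured text between the pieces.

['l', '19', '<0vdk7']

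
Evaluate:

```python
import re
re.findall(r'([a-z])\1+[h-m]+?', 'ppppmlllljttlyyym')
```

['p', 'l', 't', 'y']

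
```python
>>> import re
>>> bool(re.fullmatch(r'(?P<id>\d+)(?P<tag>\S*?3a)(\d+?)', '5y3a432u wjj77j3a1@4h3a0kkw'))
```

False

`fullmatch` succeeds only if the pattern covers the string from start to end.
Here there's no way to consume every character, so the call returns None, and `bool(None)` is False.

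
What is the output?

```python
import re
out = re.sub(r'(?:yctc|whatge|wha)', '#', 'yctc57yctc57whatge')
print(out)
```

#57#57#

Alternation isn't longest-match — the leftmost alternative that fits at this position is chosen.
Matches: at [0:4] → 'yctc'; at [6:10] → 'yctc'; at [12:18] → 'whatge'.
Every occurrence is swapped for '#'.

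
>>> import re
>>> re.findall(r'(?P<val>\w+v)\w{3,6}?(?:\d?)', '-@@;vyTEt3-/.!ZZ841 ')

[]

This matches one or more of a word character, then the literal 'v' (captured as 'val'); then 3 to 6 of a word character (lazy); then optionally a digit (non-capturing group).
`findall` collects group 1 from each match (0 total).
Nothing in the string satisfies the pattern, so the list is empty.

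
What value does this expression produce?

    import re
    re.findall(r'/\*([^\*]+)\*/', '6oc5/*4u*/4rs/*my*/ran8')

['4u', 'my']

With a single group, `findall` returns only what that group captured — 2 items.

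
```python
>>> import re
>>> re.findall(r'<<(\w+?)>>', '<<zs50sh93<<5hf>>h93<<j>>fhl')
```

['5hf', 'j']

Scanning left to right: at [10:17] match '<<5hf>>', group 1 = '5hf'; at [20:25] match '<<j>>', group 1 = 'j'.
With a single group, `findall` returns only what that group captured — 2 items.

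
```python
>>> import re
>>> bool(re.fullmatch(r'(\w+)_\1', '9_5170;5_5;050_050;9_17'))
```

False

For `fullmatch`, every character of the input must be accounted for by the pattern.
Here the string isn't matched end-to-end, so the call returns None, and `bool(None)` is False.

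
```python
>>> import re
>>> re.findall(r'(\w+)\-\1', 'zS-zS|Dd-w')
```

After group 1 captures some text, `\1` only succeeds where that same text appears again.
Walking the string: at [0:5] match 'zS-zS', group 1 = 'zS'.
One capturing group, so `findall` returns just the captured substring from the one match — 1 in all.

['zS']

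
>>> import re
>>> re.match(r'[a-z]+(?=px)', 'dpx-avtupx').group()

'd'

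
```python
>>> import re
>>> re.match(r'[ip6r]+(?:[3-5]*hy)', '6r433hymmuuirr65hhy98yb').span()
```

The pattern matches one or more of one of [ip6r]; then zero or more of a character in [3-5], then the literal 'hy' (non-capturing group).
`re.match` won't scan ahead — the pattern has to work from the very first character.
The match spans [0:7] → '6r433hy'.

(0, 7)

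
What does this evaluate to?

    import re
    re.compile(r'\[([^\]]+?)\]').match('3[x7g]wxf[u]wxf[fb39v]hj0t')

`match` is anchored at position 0; if the pattern doesn't fit there, it returns None.
Here the string doesn't start with a match, so the call returns None.

None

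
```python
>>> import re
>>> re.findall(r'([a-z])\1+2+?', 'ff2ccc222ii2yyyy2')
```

['f', 'c', 'i', 'y']

`\1` is not a pattern — it's the concrete string captured by group 1, re-applied verbatim.
Because there's exactly one group, `findall` drops the full match and keeps group 1 from each hit.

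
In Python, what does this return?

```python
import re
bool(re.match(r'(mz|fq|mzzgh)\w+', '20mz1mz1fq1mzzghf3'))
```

With `match`, the pattern is implicitly anchored at the beginning.
Here position 0 doesn't satisfy it, so the call returns None, and `bool(None)` is False.

False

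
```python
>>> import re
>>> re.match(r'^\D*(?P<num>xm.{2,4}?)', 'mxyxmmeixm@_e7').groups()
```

The match spans [0:12] → 'mxyxmmeixm@_'.
Captured: group 1 = 'xm@_'.

('xm@_',)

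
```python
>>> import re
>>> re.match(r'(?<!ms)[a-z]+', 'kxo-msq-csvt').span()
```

`(?!…)`/`(?<!…)` only lets a position through if the neighbouring text does NOT match; no characters are consumed.
With `match`, the pattern is implicitly anchored at the beginning.
The match spans [0:3] → 'kxo'.

(0, 3)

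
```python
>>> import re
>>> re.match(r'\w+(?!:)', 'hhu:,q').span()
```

(0, 2)

The negative lookahead/lookbehind blocks any match where the forbidden context is present.
`re.match` only tries the pattern at the start of the string.
The match spans [0:2] → 'hh'.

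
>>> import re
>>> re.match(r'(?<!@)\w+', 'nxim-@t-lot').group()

The negative lookaround is zero-width — it rules out positions where the adjacent text would match, without consuming anything.
With `match`, the pattern is implicitly anchored at the beginning.
The match spans [0:4] → 'nxim'.

'nxim'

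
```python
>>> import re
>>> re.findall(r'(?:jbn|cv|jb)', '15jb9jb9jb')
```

Matches: at [2:4] → 'jb'; at [5:7] → 'jb'; at [8:10] → 'jb'.
`findall` yields the raw match text (3 of them) because the pattern has no groups.

['jb', 'jb', 'jb']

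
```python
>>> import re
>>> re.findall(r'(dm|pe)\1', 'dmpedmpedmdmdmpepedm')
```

The backreference `\1` re-matches whatever the first group consumed, character for character.
`findall` collects group 1 from each match (2 total).

['dm', 'pe']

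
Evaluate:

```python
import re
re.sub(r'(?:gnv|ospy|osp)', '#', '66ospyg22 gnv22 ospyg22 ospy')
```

Alternation isn't longest-match — the leftmost alternative that fits at this position is chosen.
Every occurrence is swapped for '#'.

'66#g22 #22 #g22 #'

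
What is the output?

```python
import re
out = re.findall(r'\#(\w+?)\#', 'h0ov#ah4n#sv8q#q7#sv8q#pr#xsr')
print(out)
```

['ah4n', 'q7', 'pr']

Walking the string: at [4:10] match '#ah4n#', group 1 = 'ah4n'; at [14:18] match '#q7#', group 1 = 'q7'; at [22:26] match '#pr#', group 1 = 'pr'.
With a single group, `findall` returns only what that group captured — 3 items.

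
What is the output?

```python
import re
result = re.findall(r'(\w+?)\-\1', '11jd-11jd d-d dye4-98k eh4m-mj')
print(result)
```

['11jd', 'd', 'm']

After group 1 captures some text, `\1` only succeeds where that same text appears again.
With a single group, `findall` returns only what that group captured — 3 items.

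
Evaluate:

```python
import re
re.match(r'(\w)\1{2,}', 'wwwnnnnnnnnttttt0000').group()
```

'www'

`re.match` only tries the pattern at the start of the string.
The match spans [0:3] → 'www'.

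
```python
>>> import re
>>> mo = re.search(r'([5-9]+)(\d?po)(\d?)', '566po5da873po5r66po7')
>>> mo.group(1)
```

'566'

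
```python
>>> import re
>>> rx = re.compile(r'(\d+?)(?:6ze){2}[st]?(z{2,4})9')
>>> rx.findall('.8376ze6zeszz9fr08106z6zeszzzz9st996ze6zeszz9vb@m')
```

Pattern: one or more of a digit (lazy) (captured); then the literal '6ze' repeated 2 times, then optionally one of [st]; then 2 to 4 of a literal 'z' (captured); then a literal '9'.
Scanning left to right: at [1:14] match '8376ze6zeszz9', groups = ('837', 'zz'); at [33:45] match '996ze6zeszz9', groups = ('99', 'zz').
2 groups means each result is a tuple of 2 captured strings — 2 here.

[('837', 'zz'), ('99', 'zz')]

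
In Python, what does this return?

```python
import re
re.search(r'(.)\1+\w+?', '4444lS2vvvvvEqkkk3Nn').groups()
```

('4',)

The match spans [0:5] → '4444l'.
Captured: group 1 = '4'.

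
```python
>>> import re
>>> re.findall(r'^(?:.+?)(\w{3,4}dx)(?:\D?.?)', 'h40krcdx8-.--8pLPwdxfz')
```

This matches anchored at the start of the string; then one or more of any character (lazy) (non-capturing group); then 3 to 4 of a word character, then the literal 'dx' (captured); then optionally a non-digit, then optionally any character (non-capturing group).
The `?` after the quantifier makes it lazy — it takes as little as possible before letting the rest of the pattern try.
Matches: at [0:9] match 'h40krcdx8', group 1 = '0krcdx'.
`findall` collects group 1 from the one match (1 total).

['0krcdx']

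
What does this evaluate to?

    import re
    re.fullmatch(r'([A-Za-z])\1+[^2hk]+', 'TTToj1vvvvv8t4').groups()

The match spans [0:14] → 'TTToj1vvvvv8t4'.
Captured: group 1 = 'T'.

('T',)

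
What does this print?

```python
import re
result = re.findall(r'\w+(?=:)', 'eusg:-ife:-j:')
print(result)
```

['eusg', 'ife', 'j']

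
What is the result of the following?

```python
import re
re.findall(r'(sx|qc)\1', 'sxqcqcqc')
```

['qc']

`\1` is not a pattern — it's the concrete string captured by group 1, re-applied verbatim.
Walking the string: at [2:6] match 'qcqc', group 1 = 'qc'.
Because there's exactly one group, `findall` drops the full match and keeps group 1 from the one hit.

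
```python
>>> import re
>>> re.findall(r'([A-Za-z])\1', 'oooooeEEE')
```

['o', 'o', 'E']

The backreference `\1` re-matches whatever the first group consumed, character for character.
Because there's exactly one group, `findall` drops the full match and keeps group 1 from each hit.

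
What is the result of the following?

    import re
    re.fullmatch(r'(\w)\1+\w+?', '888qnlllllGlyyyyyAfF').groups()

('8',)

`\1` has to match the exact text group 1 already captured.
`fullmatch` succeeds only if the pattern covers the string from start to end.
The match spans [0:20] → '888qnlllllGlyyyyyAfF'.
Captured: group 1 = '8'.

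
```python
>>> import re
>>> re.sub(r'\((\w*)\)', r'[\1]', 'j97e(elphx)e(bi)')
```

'j97e[elphx]e[bi]'

The replacement refers to a captured group, so each match is rewritten using its own captured text.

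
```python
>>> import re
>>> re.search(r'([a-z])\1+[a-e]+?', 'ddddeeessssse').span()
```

(0, 5)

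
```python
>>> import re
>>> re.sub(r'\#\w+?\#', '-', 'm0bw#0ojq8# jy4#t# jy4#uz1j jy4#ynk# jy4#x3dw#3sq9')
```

Matches: at [4:11] → '#0ojq8#'; at [15:18] → '#t#'; at [31:36] → '#ynk#'; at [40:46] → '#x3dw#'.
`sub` substitutes '-' at each match site.

'm0bw- jy4- jy4#uz1j jy4- jy4-3sq9'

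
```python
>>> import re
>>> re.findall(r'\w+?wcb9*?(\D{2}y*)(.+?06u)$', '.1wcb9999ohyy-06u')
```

[('ohyy', '-06u')]

Pattern: one or more of a word character (lazy), then the literal 'wcb', then zero or more of the literal '9' (lazy); then exactly 2 of a non-digit, then zero or more of the literal 'y' (captured); then one or more of any character (lazy), then the literal '06u' (captured); then anchored at the end.
Scanning left to right: at [1:17] match '1wcb9999ohyy-06u', groups = ('ohyy', '-06u').
2 groups means the one result is a tuple of 2 captured strings — 1 here.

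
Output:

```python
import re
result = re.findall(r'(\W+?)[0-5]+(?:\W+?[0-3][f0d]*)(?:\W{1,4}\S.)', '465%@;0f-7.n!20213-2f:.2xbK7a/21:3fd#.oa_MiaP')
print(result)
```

['!', '/']

The pattern matches one or more of a non-word character (lazy) (captured); then one or more of a character in [0-5]; then one or more of a non-word character (lazy), then a character in [0-3], then zero or more of one of [f0d] (non-capturing group); then 1 to 4 of a non-word character, then a non-whitespace character, then any character (non-capturing group).
Matches: at [12:25] match '!20213-2f:.2x', group 1 = '!'; at [29:40] match '/21:3fd#.oa', group 1 = '/'.
Because there's exactly one group, `findall` drops the full match and keeps group 1 from each hit.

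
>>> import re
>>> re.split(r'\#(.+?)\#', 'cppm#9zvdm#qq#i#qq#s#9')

['cppm', '9zvdm', 'qq', 'i', 'qq', 's', '9']

A non-greedy quantifier consumes as few characters as it can — just enough that the remainder of the pattern still matches from where it stops; whatever follows it matches normally.
Because the pattern has a capturing group, `split` also inserts each captured text between the pieces.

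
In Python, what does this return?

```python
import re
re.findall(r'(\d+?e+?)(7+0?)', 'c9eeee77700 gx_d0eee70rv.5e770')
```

The pattern matches one or more of a digit (lazy), then one or more of a literal 'e' (lazy) (captured); then one or more of the literal '7', then optionally a literal '0' (captured).
Scanning left to right: at [1:10] match '9eeee7770', groups = ('9eeee', '7770'); at [16:22] match '0eee70', groups = ('0eee', '70'); at [25:30] match '5e770', groups = ('5e', '770').
With 2 capturing groups, `findall` returns a 2-tuple per match.

[('9eeee', '7770'), ('0eee', '70'), ('5e', '770')]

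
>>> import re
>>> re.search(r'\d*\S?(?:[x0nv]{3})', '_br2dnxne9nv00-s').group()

'2dnxn'

The pattern matches zero or more of a digit, then optionally a non-whitespace character; then exactly 3 of one of [x0nv] (non-capturing group).
The match spans [3:8] → '2dnxn'.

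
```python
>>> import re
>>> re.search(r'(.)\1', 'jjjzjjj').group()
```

After group 1 captures some text, `\1` only succeeds where that same text appears again.
`re.search` tries every starting position until one works.
The match spans [0:2] → 'jj'.
Captured: group 1 = 'j'.

'jj'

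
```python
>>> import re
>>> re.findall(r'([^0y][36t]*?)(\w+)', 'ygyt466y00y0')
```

[('g', 'yt466y00y0')]

The pattern matches any character except [0y], then zero or more of one of [36t] (lazy) (captured); then one or more of a word character (captured).
Scanning left to right: at [1:12] match 'gyt466y00y0', groups = ('g', 'yt466y00y0').
2 groups means the one result is a tuple of 2 captured strings — 1 here.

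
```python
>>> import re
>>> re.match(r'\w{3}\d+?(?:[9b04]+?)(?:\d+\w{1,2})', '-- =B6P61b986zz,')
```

This matches exactly 3 of a word character, then one or more of a digit (lazy); then one or more of one of [9b04] (lazy) (non-capturing group); then one or more of a digit, then 1 to 2 of a word character (non-capturing group).
`re.match` won't scan ahead — the pattern has to work from the very first character.
Here the string doesn't start with a match, so the call returns None.

None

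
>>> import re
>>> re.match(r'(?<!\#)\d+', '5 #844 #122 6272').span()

(0, 1)

`match` is anchored at position 0; if the pattern doesn't fit there, it returns None.
The match spans [0:1] → '5'.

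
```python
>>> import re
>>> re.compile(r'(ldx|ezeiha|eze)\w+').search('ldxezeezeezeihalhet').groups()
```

('ldx',)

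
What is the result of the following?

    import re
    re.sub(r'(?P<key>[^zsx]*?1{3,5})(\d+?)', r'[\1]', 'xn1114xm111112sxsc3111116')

'x[n111]x[m11111]sxs[c311111]'

The pattern matches zero or more of any character except [zsx] (lazy), then 3 to 5 of the literal '1' (captured as 'key'); then one or more of a digit (lazy) (captured).
Matches: at [1:6] → 'n1114'; at [7:14] → 'm111112'; at [17:25] → 'c3111116'.
The replacement refers to a captured group, so each match is rewritten using its own captured text.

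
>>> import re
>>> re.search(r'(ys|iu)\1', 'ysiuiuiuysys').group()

The backreference `\1` re-matches whatever the first group consumed, character for character.
The match spans [2:6] → 'iuiu'.

'iuiu'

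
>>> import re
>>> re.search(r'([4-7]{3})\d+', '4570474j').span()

(0, 7)

Pattern: exactly 3 of a character in [4-7] (captured); then one or more of a digit.
`re.search` tries every starting position until one works.
The match spans [0:7] → '4570474'.
Captured: group 1 = '457'.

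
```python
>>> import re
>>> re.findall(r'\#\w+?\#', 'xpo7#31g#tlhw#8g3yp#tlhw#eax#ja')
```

['#31g#', '#8g3yp#', '#eax#']

Since nothing is captured, `findall` lists the 3 matched substrings directly.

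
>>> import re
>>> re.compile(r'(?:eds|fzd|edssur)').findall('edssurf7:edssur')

['eds', 'eds']

The regex engine tests alternatives in the order written; an earlier branch that matches wins even if a later one would match more.
No capturing groups, so `findall` returns the 2 full match strings.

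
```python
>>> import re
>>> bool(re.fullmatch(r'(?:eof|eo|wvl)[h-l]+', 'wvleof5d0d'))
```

`re.fullmatch` is like wrapping the pattern in `^…$` (in single-line mode).
Here the pattern can't cover the whole string, so the call returns None, and `bool(None)` is False.

False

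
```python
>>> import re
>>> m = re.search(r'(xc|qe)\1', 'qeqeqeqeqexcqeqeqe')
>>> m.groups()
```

`\1` has to match the exact text group 1 already captured.
Unlike `match`, `search` isn't anchored — it looks for the pattern anywhere in the string.
The match spans [0:4] → 'qeqe'.
Captured: group 1 = 'qe'.

('qe',)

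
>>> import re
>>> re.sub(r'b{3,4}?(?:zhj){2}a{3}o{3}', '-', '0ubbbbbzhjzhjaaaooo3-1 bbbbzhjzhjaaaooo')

'0ub-3-1 -'

This matches 3 to 4 of a literal 'b' (lazy), then the literal 'zhj' repeated 2 times; then exactly 3 of a literal 'a', then exactly 3 of the literal 'o'.
Matches: at [3:19] → 'bbbbzhjzhjaaaooo'; at [23:39] → 'bbbbzhjzhjaaaooo'.
Each match is replaced by '-'.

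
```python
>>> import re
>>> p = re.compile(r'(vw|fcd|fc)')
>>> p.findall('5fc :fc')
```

['fc', 'fc']

Because there's exactly one group, `findall` drops the full match and keeps group 1 from each hit.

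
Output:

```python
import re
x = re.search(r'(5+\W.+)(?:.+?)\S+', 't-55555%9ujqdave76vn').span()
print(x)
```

This matches one or more of the literal '5', then a non-word character, then one or more of any character (captured); then one or more of any character (lazy) (non-capturing group); then one or more of a non-whitespace character.
`re.search` scans for the first position where the pattern succeeds.
The match spans [2:20] → '55555%9ujqdave76vn'.
Captured: group 1 = '55555%9ujqdave76'.

(2, 20)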